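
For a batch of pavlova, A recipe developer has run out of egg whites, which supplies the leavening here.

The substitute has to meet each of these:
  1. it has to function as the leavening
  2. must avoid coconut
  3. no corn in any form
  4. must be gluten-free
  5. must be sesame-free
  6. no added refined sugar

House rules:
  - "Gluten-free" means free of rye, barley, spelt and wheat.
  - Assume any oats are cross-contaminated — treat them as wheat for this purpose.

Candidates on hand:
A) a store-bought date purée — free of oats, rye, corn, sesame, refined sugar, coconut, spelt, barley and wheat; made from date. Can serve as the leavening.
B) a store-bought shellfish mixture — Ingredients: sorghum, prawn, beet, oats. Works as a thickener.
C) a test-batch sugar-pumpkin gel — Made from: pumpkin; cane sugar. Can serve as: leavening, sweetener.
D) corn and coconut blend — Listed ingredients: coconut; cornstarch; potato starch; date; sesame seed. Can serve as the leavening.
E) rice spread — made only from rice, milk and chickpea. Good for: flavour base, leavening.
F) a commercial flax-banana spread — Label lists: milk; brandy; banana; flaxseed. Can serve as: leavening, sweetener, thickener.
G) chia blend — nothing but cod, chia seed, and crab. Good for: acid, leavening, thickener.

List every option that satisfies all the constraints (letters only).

A: works as a leavening, no coconut, no sesame — keep
B: not usable as a leavening; has oats, so not gluten-free — reject
C: has cane sugar, so not no-added-sugar — out
D: has coconut, so not coconut-free; has cornstarch, so not corn-free (and 1 more) — out
E: works as a leavening, no corn, no coconut — keep
F: all constraints satisfied — valid
G: only cod, crab and chia seed; none excluded — keep

A, E, F, G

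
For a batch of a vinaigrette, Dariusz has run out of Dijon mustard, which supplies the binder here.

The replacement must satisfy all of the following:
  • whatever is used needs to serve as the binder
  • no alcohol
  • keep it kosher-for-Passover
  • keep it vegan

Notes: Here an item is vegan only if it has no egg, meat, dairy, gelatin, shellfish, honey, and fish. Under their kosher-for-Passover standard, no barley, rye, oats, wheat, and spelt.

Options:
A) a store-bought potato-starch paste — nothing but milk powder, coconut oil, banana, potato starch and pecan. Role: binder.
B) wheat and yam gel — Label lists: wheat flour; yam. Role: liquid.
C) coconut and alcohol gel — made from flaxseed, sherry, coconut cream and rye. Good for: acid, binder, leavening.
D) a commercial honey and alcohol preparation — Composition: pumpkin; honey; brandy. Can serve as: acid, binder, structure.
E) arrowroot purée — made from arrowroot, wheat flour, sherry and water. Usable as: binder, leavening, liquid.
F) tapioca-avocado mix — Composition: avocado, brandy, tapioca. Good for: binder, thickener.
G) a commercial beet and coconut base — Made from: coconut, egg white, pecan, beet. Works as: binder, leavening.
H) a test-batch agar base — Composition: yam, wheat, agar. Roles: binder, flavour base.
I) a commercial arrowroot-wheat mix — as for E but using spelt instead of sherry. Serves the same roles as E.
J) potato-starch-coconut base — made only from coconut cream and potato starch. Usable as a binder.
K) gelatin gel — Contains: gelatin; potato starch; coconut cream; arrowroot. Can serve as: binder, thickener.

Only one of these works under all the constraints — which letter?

A: has milk powder, so not vegan — out
B: not usable as a binder; has wheat flour, so not kosher-for-Passover — no
C: has rye, so not kosher-for-Passover; has sherry, so not alcohol-free — out
D: has honey, so not vegan; has brandy, so not alcohol-free — out
E: has wheat flour, so not kosher-for-Passover; has sherry, so not alcohol-free — reject
F: has brandy, so not alcohol-free — reject
G: has egg white, so not vegan — reject
H: has wheat, so not kosher-for-Passover — out
I: has spelt, so not kosher-for-Passover — reject
J: works as a binder, no alcohol, kosher-for-Passover — keep
K: has gelatin, so not vegan — out

J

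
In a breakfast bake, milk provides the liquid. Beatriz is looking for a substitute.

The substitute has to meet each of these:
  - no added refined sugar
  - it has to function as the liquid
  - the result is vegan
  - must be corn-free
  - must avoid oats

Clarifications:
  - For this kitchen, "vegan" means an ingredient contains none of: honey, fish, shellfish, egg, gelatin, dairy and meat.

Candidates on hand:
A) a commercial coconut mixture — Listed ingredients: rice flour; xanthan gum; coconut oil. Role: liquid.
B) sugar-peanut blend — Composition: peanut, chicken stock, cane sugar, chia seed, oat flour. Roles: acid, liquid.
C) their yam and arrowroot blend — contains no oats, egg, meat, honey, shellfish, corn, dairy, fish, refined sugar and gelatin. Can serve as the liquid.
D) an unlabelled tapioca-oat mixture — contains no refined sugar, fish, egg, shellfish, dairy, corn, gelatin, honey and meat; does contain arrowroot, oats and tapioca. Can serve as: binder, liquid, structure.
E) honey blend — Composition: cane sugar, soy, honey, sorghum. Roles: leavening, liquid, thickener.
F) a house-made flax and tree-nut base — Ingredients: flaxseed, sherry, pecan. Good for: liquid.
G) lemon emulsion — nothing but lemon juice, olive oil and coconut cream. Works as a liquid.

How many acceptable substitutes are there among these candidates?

A: works as a liquid, no oats, vegan — valid
B: has chicken stock, so not vegan; has oat flour, so not oat-free (and 1 more) — reject
C: no corn, no oats — keep
D: has oats, so not oat-free — out
E: has honey, so not vegan; has cane sugar, so not no-added-sugar — no
F: no refined sugar, no oats — OK
G: works as a liquid, no corn, no oats — valid

4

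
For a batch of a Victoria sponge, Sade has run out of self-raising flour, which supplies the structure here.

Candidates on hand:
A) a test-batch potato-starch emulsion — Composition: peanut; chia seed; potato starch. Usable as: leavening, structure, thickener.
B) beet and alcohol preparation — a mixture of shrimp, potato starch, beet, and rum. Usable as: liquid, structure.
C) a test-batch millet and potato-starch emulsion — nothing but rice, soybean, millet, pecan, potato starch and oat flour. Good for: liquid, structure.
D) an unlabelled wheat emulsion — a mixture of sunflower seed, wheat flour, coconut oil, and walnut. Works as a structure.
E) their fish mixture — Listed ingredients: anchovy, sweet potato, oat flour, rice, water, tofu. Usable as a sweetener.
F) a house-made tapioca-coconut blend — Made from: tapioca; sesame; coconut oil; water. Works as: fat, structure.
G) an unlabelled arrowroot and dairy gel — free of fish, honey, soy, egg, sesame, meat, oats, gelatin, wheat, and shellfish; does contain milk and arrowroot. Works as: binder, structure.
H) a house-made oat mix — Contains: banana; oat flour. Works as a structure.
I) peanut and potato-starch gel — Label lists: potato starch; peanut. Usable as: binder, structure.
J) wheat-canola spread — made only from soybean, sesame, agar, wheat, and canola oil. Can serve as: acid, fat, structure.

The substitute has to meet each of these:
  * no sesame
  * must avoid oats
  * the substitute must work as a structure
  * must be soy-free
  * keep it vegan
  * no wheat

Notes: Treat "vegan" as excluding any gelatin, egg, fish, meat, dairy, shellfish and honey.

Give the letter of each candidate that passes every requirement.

A: works as a structure, no sesame, no wheat — keep
B: has shrimp, so not vegan — no
C: has oat flour, so not oat-free; has soybean, so not soy-free — reject
D: has wheat flour, so not wheat-free — no
E: not usable as a structure; has anchovy, so not vegan (and 2 more) — no
F: has sesame, so not sesame-free — reject
G: has milk, so not vegan — out
H: has oat flour, so not oat-free — no
I: no wheat, no sesame — OK
J: has wheat, so not wheat-free; has soybean, so not soy-free (and 1 more) — out

A, I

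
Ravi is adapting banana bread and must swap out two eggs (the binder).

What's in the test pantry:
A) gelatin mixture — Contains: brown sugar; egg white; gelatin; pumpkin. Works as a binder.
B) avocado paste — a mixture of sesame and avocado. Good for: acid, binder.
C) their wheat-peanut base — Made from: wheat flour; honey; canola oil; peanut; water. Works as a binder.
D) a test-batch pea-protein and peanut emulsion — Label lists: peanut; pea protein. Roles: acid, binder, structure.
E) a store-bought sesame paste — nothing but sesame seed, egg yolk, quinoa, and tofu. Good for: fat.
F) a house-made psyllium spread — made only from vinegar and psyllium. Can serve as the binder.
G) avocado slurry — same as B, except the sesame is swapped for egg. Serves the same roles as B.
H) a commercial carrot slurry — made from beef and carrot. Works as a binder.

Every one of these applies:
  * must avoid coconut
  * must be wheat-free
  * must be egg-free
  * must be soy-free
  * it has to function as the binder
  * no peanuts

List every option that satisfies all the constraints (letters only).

B, F, H

A: has egg white, so not egg-free — no
B: nothing on the exclusion list — OK
C: has wheat flour, so not wheat-free; has peanut, so not peanut-free — reject
D: has peanut, so not peanut-free — reject
E: not usable as a binder; has egg yolk, so not egg-free (and 1 more) — out
F: every rule checks out — valid
G: has egg, so not egg-free — no
H: works as a binder, no peanut, no soy — valid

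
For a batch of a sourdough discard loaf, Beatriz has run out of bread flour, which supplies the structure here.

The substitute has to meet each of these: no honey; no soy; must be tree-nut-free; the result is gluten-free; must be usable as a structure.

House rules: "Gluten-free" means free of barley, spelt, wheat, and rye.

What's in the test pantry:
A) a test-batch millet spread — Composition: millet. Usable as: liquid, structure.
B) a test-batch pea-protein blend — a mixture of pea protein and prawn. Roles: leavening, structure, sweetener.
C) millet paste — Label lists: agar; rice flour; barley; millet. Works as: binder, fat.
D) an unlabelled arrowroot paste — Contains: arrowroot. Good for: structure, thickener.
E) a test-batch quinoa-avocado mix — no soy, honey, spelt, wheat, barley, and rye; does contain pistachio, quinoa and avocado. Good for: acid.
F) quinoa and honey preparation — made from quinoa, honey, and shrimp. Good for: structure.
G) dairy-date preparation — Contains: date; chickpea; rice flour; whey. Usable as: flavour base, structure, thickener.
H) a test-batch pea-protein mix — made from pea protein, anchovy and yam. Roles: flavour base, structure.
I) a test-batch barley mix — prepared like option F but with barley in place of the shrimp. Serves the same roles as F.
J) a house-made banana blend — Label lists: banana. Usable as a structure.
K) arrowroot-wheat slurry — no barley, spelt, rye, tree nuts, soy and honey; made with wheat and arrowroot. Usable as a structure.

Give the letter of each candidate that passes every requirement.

A, B, D, G, H, J

A: every rule checks out — valid
B: only prawn and pea protein; none excluded — OK
C: not usable as a structure; has barley, so not gluten-free — no
D: gluten-free, no soy — OK
E: not usable as a structure; has pistachio, so not tree-nut-free — reject
F: has honey, so not honey-free — no
G: nothing on the exclusion list — OK
H: only anchovy, yam and pea protein; none excluded — valid
I: has barley, so not gluten-free; has honey, so not honey-free — reject
J: only banana; none excluded — keep
K: has wheat, so not gluten-free — no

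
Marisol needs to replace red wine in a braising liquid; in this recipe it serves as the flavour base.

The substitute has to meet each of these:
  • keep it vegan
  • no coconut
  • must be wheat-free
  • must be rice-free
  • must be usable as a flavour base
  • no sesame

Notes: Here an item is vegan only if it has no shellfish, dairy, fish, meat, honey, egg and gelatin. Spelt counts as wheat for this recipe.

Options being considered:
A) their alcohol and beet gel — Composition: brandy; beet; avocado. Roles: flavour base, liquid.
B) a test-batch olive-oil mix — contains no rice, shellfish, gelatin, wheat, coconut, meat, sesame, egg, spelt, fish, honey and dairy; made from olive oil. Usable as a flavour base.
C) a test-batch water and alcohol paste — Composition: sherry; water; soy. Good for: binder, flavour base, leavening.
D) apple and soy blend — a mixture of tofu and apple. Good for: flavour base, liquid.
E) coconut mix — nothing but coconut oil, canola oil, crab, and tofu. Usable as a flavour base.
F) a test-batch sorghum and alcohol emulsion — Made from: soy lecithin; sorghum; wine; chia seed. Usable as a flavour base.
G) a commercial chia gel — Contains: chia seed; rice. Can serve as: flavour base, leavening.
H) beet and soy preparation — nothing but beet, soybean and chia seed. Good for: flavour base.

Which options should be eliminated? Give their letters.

A: works as a flavour base, no rice, no sesame — valid
B: every rule checks out — keep
C: nothing on the exclusion list — keep
D: works as a flavour base, no rice, no sesame — keep
E: has crab, so not vegan; has coconut oil, so not coconut-free — no
F: every rule checks out — keep
G: has rice, so not rice-free — reject
H: nothing on the exclusion list — keep

E, G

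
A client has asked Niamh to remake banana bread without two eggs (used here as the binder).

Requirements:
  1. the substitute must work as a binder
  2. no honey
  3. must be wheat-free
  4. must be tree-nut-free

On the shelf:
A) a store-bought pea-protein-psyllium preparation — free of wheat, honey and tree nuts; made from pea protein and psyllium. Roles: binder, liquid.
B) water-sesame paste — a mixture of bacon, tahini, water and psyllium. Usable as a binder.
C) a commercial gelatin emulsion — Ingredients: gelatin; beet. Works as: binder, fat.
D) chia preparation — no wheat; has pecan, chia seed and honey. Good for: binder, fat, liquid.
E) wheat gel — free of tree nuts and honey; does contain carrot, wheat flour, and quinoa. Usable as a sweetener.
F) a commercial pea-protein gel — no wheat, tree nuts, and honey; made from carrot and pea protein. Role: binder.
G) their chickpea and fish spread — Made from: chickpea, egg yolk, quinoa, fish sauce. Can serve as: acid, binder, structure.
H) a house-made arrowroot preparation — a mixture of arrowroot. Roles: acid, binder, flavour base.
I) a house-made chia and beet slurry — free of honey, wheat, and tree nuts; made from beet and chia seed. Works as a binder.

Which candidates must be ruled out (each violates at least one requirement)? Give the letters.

A: no honey, no wheat — valid
B: works as a binder, no honey, no wheat — valid
C: no tree nuts, no wheat — valid
D: has pecan, so not tree-nut-free; has honey, so not honey-free — out
E: not usable as a binder; has wheat flour, so not wheat-free — out
F: no wheat, no tree nuts — valid
G: every rule checks out — keep
H: only arrowroot; none excluded — keep
I: all constraints satisfied — valid

D, E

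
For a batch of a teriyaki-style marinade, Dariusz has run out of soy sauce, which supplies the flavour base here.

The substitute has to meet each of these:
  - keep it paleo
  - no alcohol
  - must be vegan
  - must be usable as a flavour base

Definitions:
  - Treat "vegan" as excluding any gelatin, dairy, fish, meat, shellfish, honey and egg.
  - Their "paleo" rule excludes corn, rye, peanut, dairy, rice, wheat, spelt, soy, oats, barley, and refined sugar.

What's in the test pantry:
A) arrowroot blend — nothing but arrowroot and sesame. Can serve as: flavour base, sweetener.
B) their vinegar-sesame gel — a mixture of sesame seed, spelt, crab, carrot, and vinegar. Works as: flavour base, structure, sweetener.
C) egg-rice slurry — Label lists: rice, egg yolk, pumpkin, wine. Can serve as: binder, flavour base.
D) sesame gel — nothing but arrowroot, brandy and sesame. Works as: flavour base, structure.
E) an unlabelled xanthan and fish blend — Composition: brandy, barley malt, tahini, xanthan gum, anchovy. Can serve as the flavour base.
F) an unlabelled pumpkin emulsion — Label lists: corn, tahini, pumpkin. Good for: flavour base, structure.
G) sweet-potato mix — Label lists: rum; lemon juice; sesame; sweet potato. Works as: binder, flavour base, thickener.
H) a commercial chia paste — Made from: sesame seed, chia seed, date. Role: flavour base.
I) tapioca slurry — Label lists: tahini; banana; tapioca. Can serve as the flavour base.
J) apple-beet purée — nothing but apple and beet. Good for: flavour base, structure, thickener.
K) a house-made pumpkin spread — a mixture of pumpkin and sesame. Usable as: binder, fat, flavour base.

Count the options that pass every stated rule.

5

A: works as a flavour base, no alcohol, paleo — keep
B: has crab, so not vegan; has spelt, so not paleo — no
C: has egg yolk, so not vegan; has rice, so not paleo (and 1 more) — no
D: has brandy, so not alcohol-free — out
E: has anchovy, so not vegan; has barley malt, so not paleo (and 1 more) — out
F: has corn, so not paleo — out
G: has rum, so not alcohol-free — reject
H: only sesame seed, chia seed, and date; none excluded — keep
I: only tahini, banana and tapioca; none excluded — valid
J: only apple and beet; none excluded — valid
K: only sesame and pumpkin; none excluded — valid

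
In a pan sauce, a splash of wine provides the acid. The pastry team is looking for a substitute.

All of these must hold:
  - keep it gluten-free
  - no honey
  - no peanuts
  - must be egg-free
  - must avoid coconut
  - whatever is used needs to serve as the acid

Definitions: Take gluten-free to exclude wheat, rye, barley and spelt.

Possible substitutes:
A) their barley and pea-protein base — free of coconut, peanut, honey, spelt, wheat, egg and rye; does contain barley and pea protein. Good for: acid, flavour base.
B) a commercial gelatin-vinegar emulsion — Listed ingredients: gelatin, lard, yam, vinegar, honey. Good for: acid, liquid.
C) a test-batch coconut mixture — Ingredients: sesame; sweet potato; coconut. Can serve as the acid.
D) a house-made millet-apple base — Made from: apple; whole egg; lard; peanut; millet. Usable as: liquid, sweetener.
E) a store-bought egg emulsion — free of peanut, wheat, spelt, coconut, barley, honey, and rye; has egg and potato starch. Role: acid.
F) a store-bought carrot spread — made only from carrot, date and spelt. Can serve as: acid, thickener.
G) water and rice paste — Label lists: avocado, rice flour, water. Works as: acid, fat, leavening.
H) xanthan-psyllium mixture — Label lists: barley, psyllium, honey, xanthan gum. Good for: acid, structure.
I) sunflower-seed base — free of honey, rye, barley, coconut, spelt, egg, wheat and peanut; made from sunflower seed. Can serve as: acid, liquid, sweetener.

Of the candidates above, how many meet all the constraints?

A: has barley, so not gluten-free — out
B: has honey, so not honey-free — no
C: has coconut, so not coconut-free — no
D: not usable as an acid; has peanut, so not peanut-free (and 1 more) — reject
E: has egg, so not egg-free — no
F: has spelt, so not gluten-free — no
G: nothing on the exclusion list — valid
H: has barley, so not gluten-free; has honey, so not honey-free — reject
I: no honey, gluten-free — keep

2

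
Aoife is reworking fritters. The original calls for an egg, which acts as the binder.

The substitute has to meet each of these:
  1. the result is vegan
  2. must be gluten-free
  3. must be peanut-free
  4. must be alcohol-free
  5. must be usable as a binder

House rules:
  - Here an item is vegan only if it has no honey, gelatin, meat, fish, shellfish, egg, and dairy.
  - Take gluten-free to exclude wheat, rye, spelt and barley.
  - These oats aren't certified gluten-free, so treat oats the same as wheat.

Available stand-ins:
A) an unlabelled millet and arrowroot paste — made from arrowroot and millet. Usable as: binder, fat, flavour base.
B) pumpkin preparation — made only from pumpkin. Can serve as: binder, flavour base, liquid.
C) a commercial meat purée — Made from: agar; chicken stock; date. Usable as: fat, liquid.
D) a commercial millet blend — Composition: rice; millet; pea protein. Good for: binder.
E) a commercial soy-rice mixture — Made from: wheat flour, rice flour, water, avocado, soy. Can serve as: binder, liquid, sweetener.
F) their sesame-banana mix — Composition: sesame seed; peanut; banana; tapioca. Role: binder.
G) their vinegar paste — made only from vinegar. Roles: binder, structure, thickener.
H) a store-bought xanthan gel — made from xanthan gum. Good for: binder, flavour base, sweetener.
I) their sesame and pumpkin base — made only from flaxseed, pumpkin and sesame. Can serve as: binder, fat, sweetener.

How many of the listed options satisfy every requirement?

6

A: all constraints satisfied — valid
B: only pumpkin; none excluded — keep
C: not usable as a binder; has chicken stock, so not vegan — reject
D: only rice, millet, and pea protein; none excluded — keep
E: has wheat flour, so not gluten-free — out
F: has peanut, so not peanut-free — out
G: all constraints satisfied — OK
H: no alcohol, vegan — keep
I: no alcohol, gluten-free — OK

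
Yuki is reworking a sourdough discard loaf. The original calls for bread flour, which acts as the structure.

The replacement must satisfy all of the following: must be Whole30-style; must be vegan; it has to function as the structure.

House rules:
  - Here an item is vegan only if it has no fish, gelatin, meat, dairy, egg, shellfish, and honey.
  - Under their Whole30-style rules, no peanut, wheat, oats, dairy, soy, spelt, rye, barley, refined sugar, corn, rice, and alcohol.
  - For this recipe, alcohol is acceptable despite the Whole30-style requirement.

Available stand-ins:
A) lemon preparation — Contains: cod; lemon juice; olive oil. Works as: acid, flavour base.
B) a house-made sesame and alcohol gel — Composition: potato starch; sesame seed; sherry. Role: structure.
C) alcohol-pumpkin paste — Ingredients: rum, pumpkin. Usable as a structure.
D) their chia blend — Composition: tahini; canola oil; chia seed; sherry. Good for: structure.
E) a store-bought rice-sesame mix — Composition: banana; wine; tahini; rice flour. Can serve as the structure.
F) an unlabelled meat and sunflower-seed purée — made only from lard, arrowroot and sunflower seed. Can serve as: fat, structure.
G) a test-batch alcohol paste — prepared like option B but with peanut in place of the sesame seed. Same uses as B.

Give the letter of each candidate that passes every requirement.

A: not usable as a structure; has cod, so not vegan — out
B: alcohol is permitted under the Whole30-style carve-out; nothing else excluded — OK
C: alcohol is permitted under the Whole30-style carve-out; nothing else excluded — keep
D: alcohol is permitted under the Whole30-style carve-out; nothing else excluded — keep
E: has rice flour, so not Whole30-style — reject
F: has lard, so not vegan — no
G: has peanut, so not Whole30-style — no

B, C, D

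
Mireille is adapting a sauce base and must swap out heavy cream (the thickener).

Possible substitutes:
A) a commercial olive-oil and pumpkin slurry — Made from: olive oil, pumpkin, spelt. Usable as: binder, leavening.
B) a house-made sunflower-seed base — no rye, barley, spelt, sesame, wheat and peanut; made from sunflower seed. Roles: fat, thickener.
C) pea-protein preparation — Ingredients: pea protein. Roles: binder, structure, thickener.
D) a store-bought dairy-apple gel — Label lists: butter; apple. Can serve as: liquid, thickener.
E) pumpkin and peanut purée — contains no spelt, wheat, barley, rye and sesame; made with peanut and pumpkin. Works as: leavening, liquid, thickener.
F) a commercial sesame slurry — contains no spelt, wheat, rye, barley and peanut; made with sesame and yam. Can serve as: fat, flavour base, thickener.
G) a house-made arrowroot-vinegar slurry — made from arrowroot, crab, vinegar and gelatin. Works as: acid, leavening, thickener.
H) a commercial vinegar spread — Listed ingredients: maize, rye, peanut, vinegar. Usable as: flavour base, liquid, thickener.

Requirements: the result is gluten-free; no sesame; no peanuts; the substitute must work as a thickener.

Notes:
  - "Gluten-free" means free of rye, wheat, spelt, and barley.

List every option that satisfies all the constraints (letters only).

A: not usable as a thickener; has spelt, so not gluten-free — no
B: every rule checks out — OK
C: works as a thickener, no sesame, gluten-free — keep
D: all constraints satisfied — OK
E: has peanut, so not peanut-free — reject
F: has sesame, so not sesame-free — reject
G: gelatin and crab etc. — none of it excluded — OK
H: has rye, so not gluten-free; has peanut, so not peanut-free — out

B, C, D, G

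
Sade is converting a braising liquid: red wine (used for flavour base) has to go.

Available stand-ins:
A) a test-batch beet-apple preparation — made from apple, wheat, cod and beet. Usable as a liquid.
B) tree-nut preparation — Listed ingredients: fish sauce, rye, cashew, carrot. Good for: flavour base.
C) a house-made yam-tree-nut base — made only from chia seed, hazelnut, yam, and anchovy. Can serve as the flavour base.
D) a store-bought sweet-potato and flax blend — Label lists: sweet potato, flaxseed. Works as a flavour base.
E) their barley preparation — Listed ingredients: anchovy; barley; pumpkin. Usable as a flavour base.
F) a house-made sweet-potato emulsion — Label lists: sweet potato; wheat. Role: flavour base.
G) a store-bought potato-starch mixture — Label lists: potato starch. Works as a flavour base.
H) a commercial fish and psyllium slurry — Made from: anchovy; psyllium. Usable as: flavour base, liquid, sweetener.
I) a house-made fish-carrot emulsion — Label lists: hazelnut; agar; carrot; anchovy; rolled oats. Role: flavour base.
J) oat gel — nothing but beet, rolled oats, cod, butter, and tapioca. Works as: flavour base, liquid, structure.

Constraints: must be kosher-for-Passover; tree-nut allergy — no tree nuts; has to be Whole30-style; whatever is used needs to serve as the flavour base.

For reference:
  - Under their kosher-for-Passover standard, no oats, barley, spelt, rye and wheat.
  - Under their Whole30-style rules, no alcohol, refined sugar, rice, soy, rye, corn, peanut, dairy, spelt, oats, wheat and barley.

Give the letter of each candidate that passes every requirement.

A: not usable as a flavour base; has wheat, so not kosher-for-Passover (and 1 more) — no
B: has rye, so not kosher-for-Passover; has rye, so not Whole30-style (and 1 more) — out
C: has hazelnut, so not tree-nut-free — no
D: all constraints satisfied — OK
E: has barley, so not kosher-for-Passover; has barley, so not Whole30-style — out
F: has wheat, so not kosher-for-Passover; has wheat, so not Whole30-style — reject
G: every rule checks out — keep
H: only anchovy and psyllium; none excluded — OK
I: has rolled oats, so not kosher-for-Passover; has rolled oats, so not Whole30-style (and 1 more) — out
J: has rolled oats, so not kosher-for-Passover; has butter, so not Whole30-style — no

D, G, H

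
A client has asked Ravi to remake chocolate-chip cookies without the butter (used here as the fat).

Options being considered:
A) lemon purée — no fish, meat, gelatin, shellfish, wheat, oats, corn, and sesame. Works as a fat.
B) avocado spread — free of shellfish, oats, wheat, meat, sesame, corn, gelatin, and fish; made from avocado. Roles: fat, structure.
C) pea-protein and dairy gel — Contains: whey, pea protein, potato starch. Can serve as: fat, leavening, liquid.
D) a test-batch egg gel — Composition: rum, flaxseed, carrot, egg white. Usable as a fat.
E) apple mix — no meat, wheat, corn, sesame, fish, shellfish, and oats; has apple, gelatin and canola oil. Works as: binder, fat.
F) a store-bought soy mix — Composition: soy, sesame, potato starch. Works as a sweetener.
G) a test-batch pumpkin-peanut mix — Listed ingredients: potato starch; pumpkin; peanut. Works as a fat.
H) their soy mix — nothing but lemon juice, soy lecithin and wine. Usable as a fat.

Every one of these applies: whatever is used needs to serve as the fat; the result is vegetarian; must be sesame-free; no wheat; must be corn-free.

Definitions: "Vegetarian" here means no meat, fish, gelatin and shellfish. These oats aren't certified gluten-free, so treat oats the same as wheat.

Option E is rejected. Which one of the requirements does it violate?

usable as a fat: satisfied
vegetarian: has gelatin — fails
sesame-free: satisfied
wheat-free: satisfied
corn-free: satisfied

vegetarian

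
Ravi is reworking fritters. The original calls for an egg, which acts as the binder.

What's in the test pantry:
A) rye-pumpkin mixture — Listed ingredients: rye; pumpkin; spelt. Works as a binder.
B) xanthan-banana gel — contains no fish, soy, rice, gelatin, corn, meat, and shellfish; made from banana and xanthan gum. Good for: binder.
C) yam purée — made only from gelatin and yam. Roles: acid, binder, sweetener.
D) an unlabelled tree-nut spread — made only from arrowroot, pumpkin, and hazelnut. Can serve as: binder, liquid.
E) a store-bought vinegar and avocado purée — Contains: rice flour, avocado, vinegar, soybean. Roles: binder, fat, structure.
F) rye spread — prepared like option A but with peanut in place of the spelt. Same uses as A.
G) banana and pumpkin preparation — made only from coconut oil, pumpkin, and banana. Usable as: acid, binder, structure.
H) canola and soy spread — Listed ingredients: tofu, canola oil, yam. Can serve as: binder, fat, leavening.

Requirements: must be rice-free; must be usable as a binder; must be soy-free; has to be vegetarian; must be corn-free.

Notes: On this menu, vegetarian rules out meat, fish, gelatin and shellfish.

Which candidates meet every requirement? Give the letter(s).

A, B, D, F, G

A: every rule checks out — keep
B: vegetarian, no corn — keep
C: has gelatin, so not vegetarian — reject
D: only hazelnut, arrowroot, and pumpkin; none excluded — keep
E: has rice flour, so not rice-free; has soybean, so not soy-free — out
F: works as a binder, vegetarian, no soy — OK
G: works as a binder, no corn, vegetarian — keep
H: has tofu, so not soy-free — out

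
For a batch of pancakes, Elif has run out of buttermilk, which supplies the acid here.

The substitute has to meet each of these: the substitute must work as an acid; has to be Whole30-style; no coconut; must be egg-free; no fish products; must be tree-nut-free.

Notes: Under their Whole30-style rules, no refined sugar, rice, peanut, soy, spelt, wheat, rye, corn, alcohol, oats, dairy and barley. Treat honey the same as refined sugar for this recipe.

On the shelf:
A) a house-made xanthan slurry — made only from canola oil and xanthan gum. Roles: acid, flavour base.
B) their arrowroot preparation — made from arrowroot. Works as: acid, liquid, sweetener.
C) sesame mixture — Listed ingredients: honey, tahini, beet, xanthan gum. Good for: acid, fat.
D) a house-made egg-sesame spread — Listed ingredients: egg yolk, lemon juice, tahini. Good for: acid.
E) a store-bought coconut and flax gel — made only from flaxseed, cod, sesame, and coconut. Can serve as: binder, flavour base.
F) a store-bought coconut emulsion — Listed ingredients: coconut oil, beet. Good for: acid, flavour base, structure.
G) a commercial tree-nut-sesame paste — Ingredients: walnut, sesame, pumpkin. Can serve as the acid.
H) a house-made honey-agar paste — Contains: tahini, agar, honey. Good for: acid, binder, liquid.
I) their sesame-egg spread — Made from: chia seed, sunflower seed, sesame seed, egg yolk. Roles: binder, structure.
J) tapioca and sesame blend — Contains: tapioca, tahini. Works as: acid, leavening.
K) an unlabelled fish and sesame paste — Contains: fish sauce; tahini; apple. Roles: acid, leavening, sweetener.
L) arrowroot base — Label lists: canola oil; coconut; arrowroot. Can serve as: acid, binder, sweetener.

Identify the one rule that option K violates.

fish-free

usable as an acid: satisfied
Whole30-style: satisfied
egg-free: satisfied
fish-free: has fish sauce — fails
coconut-free: satisfied
tree-nut-free: satisfied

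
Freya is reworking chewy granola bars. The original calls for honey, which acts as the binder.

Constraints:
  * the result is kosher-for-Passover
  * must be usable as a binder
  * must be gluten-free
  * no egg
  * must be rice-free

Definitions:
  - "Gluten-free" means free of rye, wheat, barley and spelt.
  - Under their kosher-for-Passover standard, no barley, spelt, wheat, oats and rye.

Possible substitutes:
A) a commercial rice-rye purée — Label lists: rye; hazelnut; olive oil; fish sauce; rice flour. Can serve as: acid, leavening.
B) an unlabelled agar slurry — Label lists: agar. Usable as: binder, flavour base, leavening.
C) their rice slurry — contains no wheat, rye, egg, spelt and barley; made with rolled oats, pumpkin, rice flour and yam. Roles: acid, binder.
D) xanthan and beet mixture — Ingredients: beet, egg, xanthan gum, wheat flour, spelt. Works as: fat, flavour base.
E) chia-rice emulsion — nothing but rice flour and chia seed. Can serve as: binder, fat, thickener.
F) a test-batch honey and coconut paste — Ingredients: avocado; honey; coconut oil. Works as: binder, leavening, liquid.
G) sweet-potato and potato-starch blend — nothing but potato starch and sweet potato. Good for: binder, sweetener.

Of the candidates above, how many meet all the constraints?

3

A: not usable as a binder; has rye, so not gluten-free (and 2 more) — reject
B: all constraints satisfied — valid
C: has rolled oats, so not kosher-for-Passover; has rice flour, so not rice-free — no
D: not usable as a binder; has spelt, so not gluten-free (and 2 more) — no
E: has rice flour, so not rice-free — reject
F: no egg, gluten-free — OK
G: works as a binder, no rice, kosher-for-Passover — valid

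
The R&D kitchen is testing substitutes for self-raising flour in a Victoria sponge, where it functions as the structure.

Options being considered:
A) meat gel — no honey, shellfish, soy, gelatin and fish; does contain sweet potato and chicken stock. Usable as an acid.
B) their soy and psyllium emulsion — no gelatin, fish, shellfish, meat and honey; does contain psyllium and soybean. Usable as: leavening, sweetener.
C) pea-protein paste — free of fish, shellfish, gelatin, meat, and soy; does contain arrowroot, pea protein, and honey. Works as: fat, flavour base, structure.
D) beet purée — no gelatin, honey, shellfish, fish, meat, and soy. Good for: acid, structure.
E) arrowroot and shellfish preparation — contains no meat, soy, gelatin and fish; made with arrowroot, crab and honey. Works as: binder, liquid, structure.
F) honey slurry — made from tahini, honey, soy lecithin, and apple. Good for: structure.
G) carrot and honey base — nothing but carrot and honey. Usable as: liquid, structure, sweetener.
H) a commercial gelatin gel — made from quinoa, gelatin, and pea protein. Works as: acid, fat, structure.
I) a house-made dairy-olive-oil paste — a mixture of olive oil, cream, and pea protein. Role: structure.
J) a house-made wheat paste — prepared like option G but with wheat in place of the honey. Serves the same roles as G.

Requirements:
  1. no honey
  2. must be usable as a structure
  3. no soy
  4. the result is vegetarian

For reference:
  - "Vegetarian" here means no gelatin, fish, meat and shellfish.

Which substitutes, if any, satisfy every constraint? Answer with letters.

D, I, J

A: not usable as a structure; has chicken stock, so not vegetarian — out
B: not usable as a structure; has soybean, so not soy-free — out
C: has honey, so not honey-free — no
D: works as a structure, no honey, vegetarian — valid
E: has crab, so not vegetarian; has honey, so not honey-free — no
F: has soy lecithin, so not soy-free; has honey, so not honey-free — reject
G: has honey, so not honey-free — reject
H: has gelatin, so not vegetarian — out
I: vegetarian, no soy — keep
J: every rule checks out — valid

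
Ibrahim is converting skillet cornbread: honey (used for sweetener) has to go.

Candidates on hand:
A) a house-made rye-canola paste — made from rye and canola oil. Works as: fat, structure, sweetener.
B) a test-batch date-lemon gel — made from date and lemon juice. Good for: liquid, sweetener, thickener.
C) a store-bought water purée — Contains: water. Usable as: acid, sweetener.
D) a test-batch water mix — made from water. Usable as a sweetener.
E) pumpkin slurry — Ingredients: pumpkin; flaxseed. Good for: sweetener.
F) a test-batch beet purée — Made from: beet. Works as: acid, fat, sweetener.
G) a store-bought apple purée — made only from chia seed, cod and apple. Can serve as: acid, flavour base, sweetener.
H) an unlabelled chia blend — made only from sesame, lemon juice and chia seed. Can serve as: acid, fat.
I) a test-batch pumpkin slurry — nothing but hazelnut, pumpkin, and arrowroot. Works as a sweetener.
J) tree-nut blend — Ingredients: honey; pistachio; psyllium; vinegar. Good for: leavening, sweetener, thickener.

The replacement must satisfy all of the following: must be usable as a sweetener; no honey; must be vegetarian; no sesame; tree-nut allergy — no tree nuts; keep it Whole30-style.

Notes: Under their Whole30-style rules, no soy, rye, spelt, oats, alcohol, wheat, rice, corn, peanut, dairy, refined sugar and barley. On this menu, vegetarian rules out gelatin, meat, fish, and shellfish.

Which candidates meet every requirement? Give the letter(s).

B, C, D, E, F

A: has rye, so not Whole30-style — out
B: works as a sweetener, vegetarian, no sesame — valid
C: only water; none excluded — valid
D: works as a sweetener, no sesame, vegetarian — OK
E: works as a sweetener, no tree nuts, no sesame — valid
F: nothing on the exclusion list — keep
G: has cod, so not vegetarian — reject
H: not usable as a sweetener; has sesame, so not sesame-free — no
I: has hazelnut, so not tree-nut-free — reject
J: has pistachio, so not tree-nut-free; has honey, so not honey-free — out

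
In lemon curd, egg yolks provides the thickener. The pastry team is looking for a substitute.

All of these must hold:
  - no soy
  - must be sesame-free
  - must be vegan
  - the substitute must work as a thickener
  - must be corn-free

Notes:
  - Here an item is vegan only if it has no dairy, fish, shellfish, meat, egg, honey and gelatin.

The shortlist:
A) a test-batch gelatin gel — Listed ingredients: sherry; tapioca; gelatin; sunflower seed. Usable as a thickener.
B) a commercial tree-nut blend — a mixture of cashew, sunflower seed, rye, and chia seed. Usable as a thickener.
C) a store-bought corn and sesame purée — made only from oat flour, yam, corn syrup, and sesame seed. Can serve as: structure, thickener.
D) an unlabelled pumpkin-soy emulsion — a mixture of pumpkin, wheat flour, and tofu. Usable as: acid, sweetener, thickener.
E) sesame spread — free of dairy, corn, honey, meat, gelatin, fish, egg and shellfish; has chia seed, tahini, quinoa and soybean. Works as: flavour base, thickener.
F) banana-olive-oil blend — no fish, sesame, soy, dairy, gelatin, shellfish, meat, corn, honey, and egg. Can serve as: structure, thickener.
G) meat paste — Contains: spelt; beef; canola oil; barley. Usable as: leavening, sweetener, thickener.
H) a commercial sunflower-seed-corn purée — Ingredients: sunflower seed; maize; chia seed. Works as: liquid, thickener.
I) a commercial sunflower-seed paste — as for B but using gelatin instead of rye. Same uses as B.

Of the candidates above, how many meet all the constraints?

A: has gelatin, so not vegan — reject
B: nothing on the exclusion list — valid
C: has corn syrup, so not corn-free; has sesame seed, so not sesame-free — no
D: has tofu, so not soy-free — no
E: has soybean, so not soy-free; has tahini, so not sesame-free — out
F: no sesame, no soy — keep
G: has beef, so not vegan — reject
H: has maize, so not corn-free — out
I: has gelatin, so not vegan — no

2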